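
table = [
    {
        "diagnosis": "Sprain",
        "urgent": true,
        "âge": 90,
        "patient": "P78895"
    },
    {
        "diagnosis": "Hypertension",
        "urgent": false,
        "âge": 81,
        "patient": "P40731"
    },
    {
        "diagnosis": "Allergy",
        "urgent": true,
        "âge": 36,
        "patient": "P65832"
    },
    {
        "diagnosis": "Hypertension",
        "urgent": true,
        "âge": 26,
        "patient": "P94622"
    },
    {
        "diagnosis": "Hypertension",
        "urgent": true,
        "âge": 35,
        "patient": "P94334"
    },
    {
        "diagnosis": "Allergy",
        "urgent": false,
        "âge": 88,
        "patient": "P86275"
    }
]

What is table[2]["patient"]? "P65832"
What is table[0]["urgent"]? True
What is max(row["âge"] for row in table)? 90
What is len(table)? 6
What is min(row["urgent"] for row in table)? False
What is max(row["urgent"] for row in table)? True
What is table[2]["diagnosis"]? "Allergy"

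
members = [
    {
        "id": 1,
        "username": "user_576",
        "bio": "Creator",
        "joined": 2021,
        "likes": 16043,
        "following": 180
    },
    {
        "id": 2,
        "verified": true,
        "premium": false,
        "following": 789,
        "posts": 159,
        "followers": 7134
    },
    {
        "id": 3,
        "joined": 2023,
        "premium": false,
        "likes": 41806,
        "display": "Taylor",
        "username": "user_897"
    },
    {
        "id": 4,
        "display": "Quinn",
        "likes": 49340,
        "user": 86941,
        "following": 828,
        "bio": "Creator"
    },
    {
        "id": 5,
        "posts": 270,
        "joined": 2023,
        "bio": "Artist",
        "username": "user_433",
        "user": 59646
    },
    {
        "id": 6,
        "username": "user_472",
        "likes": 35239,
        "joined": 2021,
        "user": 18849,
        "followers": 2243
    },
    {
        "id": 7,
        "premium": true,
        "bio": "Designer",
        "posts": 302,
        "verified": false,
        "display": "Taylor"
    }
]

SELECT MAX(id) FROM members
7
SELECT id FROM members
[1, 2, 3, 4, 5, 6, 7]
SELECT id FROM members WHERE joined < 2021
[]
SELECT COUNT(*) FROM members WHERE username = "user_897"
1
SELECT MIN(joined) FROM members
2021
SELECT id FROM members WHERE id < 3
[1, 2]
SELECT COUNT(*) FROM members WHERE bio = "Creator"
2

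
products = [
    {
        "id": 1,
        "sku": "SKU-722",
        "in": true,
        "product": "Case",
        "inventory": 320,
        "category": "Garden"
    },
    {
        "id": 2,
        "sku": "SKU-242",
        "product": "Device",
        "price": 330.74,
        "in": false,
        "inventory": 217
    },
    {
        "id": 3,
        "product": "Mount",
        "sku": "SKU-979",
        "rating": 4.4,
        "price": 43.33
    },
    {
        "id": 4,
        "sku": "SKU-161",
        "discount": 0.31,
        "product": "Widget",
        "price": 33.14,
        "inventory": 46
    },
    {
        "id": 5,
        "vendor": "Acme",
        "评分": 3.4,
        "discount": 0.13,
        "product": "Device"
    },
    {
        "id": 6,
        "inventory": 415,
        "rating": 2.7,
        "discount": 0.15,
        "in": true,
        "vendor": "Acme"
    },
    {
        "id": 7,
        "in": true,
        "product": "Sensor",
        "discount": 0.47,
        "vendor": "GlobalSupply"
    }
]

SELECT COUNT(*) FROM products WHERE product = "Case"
1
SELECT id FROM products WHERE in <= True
[1, 2, 6, 7]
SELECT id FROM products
[1, 2, 3, 4, 5, 6, 7]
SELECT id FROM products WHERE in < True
[2]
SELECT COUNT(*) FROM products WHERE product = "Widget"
1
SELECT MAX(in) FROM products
True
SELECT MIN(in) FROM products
False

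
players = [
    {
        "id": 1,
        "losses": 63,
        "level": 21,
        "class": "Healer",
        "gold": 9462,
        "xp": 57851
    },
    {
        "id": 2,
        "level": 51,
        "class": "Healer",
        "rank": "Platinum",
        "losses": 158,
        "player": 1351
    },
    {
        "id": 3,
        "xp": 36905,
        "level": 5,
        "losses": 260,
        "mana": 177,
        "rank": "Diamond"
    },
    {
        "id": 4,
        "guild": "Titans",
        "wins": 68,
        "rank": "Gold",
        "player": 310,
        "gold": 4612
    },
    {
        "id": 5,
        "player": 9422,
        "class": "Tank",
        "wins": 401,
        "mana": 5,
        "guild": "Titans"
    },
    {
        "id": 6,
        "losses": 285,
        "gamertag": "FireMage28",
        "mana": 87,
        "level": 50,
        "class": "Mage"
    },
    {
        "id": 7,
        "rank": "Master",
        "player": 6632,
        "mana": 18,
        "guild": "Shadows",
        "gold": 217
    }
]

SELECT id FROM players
[1, 2, 3, 4, 5, 6, 7]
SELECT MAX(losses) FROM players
285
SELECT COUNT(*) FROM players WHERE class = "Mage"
1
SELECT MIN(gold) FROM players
217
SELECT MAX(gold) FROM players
9462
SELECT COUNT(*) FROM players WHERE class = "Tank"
1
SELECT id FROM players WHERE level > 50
[2]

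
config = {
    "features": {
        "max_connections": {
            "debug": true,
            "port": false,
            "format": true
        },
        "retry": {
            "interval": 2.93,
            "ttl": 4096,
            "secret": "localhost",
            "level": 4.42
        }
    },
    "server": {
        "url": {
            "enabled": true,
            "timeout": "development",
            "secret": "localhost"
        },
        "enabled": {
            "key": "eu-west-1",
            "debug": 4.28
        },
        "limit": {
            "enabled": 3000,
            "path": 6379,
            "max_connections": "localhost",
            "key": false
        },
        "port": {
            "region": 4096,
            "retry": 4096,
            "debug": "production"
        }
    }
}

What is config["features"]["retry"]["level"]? 4.42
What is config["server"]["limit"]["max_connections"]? "localhost"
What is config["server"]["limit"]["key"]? False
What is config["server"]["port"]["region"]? 4096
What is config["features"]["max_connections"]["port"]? False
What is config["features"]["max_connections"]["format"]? True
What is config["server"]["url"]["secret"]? "localhost"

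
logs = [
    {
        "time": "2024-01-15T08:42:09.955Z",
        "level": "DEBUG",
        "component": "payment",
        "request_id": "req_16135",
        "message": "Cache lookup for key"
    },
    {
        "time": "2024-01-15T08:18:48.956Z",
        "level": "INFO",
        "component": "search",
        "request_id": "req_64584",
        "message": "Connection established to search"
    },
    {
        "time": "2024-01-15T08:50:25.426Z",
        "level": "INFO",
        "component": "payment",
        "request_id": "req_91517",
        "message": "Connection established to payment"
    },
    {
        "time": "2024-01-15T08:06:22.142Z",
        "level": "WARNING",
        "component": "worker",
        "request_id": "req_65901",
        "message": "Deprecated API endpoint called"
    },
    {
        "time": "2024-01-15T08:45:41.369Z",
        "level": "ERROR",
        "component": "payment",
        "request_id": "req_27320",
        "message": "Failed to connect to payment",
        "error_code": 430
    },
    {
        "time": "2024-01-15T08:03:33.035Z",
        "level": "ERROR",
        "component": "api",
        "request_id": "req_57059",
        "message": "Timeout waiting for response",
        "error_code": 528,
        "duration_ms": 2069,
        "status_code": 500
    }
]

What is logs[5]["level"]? "ERROR"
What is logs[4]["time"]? "2024-01-15T08:45:41.369Z"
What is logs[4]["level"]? "ERROR"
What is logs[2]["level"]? "INFO"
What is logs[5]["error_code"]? 528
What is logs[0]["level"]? "DEBUG"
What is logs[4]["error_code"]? 430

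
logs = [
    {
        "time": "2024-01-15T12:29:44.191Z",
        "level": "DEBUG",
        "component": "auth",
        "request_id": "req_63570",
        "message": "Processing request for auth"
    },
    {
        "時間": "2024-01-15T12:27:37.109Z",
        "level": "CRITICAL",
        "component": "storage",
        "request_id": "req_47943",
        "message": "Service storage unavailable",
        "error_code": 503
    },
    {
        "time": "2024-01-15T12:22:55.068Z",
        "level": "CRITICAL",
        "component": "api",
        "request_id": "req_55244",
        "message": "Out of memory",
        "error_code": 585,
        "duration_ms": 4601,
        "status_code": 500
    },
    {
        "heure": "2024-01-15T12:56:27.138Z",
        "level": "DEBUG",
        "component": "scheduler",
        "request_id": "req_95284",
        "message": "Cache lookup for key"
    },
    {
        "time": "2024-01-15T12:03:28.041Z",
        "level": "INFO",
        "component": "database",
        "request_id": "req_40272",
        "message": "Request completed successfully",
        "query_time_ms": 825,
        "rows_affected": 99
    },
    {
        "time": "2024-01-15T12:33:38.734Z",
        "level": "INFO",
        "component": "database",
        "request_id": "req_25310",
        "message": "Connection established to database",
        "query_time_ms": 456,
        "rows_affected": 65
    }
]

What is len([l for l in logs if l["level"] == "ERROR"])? 0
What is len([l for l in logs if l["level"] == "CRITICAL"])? 2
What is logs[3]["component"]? "scheduler"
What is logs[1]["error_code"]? 503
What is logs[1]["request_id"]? "req_47943"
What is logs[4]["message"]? "Request completed successfully"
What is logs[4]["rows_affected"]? 99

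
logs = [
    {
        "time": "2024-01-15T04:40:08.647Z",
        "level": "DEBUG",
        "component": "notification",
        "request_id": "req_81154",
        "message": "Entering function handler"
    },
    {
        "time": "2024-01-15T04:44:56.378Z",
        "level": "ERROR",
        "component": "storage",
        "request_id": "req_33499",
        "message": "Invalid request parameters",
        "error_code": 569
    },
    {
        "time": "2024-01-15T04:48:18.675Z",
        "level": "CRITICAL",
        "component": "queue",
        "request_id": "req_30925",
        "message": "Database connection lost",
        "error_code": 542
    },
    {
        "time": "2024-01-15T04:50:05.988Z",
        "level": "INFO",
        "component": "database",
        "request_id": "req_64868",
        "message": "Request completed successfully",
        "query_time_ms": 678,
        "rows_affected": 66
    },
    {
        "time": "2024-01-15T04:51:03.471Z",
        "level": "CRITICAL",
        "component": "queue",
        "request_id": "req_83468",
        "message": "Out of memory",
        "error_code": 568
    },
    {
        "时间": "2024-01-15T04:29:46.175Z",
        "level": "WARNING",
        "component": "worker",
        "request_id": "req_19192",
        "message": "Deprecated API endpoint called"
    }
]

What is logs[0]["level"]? "DEBUG"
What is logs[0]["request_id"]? "req_81154"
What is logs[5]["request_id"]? "req_19192"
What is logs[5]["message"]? "Deprecated API endpoint called"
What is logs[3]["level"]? "INFO"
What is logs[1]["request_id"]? "req_33499"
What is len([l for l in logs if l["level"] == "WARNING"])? 1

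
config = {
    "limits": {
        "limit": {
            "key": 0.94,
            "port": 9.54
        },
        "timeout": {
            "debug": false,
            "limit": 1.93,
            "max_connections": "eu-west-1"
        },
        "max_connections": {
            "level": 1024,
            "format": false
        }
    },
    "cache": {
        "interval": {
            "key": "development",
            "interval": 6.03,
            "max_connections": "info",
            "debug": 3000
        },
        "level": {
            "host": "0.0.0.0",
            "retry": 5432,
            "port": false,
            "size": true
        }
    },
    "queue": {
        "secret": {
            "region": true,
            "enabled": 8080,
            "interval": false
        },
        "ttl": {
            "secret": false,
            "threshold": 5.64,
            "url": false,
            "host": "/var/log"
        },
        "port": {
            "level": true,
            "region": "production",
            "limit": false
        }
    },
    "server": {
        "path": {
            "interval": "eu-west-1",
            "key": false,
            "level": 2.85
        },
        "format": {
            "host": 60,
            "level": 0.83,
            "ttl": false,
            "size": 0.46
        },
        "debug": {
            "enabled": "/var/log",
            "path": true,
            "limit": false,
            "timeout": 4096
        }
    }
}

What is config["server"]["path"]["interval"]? "eu-west-1"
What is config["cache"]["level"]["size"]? True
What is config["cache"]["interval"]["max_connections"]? "info"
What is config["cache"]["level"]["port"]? False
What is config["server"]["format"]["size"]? 0.46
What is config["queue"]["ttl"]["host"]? "/var/log"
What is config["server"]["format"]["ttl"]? False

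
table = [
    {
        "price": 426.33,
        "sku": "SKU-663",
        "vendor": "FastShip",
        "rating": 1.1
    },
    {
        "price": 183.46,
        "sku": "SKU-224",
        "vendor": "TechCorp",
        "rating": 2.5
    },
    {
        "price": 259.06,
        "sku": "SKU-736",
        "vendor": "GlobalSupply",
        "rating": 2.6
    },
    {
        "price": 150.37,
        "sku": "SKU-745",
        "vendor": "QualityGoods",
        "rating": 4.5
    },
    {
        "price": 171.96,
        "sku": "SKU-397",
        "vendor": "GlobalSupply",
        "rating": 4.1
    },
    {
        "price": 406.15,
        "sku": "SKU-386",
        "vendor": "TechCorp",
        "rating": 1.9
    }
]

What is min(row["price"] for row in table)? 150.37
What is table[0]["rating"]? 1.1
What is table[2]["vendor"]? "GlobalSupply"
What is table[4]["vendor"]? "GlobalSupply"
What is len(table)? 6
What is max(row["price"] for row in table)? 426.33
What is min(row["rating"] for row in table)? 1.1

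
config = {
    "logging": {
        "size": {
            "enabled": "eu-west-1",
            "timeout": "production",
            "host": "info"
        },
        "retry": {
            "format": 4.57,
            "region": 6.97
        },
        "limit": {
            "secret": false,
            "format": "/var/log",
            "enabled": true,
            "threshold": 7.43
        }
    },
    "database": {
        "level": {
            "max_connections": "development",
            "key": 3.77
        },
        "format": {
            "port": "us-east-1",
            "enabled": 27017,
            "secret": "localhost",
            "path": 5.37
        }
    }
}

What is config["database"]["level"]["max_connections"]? "development"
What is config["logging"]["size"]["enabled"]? "eu-west-1"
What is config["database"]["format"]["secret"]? "localhost"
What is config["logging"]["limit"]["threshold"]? 7.43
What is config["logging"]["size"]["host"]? "info"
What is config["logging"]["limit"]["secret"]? False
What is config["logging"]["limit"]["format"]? "/var/log"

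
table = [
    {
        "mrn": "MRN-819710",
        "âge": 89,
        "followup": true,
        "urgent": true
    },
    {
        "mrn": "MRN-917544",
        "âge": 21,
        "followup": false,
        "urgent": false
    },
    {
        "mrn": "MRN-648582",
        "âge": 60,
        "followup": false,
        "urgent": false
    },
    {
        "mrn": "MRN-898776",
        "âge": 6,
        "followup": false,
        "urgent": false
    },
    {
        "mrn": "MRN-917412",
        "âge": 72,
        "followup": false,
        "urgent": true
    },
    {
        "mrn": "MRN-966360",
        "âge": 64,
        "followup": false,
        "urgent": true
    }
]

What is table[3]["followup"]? False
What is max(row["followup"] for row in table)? True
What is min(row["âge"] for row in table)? 6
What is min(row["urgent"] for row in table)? False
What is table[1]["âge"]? 21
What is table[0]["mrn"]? "MRN-819710"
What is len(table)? 6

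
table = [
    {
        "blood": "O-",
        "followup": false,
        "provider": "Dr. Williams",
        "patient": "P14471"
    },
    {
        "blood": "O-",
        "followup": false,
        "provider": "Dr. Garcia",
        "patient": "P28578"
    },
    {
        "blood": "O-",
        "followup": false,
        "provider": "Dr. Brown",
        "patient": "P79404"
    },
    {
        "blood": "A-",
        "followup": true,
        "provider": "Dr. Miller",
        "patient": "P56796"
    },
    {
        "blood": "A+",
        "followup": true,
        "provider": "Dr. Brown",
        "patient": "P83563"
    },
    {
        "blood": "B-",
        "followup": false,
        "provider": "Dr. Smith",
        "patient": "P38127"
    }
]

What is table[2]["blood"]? "O-"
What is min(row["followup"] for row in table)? False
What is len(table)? 6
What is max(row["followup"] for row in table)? True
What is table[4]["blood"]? "A+"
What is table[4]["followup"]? True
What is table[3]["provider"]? "Dr. Miller"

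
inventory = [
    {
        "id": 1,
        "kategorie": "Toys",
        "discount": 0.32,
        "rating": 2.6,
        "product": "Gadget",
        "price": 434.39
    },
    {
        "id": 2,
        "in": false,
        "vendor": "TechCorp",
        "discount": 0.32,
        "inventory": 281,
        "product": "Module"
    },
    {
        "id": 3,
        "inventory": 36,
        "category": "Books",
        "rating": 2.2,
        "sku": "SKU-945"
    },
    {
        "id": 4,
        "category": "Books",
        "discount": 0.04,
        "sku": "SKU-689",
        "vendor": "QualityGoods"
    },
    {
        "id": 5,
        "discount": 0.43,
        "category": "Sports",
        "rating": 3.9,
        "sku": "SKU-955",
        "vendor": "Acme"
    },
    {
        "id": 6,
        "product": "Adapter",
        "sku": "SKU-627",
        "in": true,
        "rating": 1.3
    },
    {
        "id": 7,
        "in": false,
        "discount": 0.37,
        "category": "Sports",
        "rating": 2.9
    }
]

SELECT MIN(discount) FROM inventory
0.04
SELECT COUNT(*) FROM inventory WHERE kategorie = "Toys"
1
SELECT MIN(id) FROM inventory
1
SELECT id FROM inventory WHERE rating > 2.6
[5, 7]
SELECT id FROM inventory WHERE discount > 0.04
[1, 2, 5, 7]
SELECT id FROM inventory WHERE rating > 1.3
[1, 3, 5, 7]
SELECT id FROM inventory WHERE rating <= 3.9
[1, 3, 5, 6, 7]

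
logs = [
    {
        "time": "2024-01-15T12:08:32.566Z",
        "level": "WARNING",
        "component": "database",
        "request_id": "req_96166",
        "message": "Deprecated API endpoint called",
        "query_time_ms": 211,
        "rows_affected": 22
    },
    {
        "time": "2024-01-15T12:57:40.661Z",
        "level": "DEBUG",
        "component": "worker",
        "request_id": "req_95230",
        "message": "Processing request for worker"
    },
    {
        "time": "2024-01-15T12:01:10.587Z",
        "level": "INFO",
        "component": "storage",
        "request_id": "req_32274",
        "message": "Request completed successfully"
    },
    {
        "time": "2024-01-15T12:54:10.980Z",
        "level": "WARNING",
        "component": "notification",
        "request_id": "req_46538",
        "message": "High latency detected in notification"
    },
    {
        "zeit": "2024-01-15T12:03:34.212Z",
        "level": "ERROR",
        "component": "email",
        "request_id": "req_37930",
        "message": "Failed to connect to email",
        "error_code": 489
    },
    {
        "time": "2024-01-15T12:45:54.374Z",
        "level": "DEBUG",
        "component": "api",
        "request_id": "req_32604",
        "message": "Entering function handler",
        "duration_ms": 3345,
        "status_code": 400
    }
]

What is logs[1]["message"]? "Processing request for worker"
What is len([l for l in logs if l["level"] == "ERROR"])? 1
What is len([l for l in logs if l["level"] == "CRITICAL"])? 0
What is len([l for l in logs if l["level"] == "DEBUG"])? 2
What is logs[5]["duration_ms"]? 3345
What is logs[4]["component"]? "email"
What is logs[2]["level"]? "INFO"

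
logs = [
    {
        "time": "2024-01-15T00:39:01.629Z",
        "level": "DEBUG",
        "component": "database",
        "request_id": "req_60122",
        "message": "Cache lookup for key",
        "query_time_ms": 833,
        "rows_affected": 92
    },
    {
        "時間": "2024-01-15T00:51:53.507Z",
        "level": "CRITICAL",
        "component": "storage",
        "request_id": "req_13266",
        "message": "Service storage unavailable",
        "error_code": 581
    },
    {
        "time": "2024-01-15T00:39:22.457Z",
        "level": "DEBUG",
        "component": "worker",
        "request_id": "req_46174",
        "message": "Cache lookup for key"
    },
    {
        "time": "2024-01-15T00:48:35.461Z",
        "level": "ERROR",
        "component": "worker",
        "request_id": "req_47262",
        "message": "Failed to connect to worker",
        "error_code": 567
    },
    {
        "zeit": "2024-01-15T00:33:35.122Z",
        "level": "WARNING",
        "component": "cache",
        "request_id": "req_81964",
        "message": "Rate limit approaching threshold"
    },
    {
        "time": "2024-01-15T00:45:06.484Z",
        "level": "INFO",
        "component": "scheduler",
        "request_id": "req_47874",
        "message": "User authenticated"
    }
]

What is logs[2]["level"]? "DEBUG"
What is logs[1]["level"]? "CRITICAL"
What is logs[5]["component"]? "scheduler"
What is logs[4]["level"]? "WARNING"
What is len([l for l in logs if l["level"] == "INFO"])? 1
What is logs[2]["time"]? "2024-01-15T00:39:22.457Z"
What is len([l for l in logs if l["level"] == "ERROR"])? 1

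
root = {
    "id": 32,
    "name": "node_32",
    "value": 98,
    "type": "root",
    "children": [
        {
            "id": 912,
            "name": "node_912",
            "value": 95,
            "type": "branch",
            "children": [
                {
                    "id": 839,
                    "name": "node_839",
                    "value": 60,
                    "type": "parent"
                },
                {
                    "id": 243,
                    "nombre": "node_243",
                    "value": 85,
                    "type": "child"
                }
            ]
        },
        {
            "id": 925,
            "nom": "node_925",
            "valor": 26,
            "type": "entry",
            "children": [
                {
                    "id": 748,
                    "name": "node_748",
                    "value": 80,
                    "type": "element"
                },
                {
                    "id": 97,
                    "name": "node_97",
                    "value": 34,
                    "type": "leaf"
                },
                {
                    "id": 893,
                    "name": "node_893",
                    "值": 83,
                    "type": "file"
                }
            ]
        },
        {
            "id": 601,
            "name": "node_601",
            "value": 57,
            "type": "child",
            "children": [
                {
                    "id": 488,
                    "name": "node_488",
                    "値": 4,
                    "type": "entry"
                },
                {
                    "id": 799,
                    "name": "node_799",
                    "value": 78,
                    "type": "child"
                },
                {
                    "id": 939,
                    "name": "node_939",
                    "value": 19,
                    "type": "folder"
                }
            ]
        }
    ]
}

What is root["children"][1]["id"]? 925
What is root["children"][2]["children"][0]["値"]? 4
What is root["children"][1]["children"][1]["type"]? "leaf"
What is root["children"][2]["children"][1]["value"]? 78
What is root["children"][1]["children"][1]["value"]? 34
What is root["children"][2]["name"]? "node_601"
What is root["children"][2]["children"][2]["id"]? 939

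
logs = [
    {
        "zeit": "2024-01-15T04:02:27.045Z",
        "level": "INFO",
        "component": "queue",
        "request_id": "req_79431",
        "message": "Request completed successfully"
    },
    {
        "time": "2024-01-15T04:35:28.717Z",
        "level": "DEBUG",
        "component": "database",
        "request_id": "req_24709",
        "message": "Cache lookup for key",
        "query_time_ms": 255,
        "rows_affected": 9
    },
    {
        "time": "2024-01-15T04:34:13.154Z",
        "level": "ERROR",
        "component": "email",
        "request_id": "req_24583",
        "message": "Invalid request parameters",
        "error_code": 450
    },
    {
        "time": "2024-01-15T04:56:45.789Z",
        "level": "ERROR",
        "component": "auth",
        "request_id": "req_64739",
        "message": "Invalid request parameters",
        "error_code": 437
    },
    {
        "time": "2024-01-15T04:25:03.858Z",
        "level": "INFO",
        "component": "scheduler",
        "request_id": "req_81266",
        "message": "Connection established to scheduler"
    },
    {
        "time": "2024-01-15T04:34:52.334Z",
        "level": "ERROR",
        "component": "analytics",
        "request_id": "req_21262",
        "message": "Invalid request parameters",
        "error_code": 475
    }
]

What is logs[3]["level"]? "ERROR"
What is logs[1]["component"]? "database"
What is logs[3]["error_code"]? 437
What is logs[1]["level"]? "DEBUG"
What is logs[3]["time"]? "2024-01-15T04:56:45.789Z"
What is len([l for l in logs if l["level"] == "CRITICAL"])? 0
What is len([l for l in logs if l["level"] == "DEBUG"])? 1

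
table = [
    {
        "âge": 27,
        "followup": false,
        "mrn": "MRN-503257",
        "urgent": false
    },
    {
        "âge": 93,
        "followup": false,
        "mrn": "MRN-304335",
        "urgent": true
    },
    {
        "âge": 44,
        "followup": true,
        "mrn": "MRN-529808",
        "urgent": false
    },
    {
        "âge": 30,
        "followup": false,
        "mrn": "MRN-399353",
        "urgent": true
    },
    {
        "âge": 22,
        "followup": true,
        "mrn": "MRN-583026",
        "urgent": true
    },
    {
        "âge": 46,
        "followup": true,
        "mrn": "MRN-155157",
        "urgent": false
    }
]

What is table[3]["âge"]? 30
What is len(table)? 6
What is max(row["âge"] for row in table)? 93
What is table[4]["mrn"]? "MRN-583026"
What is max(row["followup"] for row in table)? True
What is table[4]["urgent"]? True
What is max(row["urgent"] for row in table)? True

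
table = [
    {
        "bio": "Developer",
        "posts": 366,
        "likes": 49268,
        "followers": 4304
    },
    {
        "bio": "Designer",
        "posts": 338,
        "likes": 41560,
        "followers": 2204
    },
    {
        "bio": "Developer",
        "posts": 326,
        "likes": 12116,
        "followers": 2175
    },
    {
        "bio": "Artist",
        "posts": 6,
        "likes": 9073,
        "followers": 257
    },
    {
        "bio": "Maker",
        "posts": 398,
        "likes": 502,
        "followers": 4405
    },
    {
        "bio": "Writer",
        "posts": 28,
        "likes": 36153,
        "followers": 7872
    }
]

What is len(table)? 6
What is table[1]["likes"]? 41560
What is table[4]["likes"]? 502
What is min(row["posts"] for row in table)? 6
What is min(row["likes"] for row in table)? 502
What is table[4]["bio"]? "Maker"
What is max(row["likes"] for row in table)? 49268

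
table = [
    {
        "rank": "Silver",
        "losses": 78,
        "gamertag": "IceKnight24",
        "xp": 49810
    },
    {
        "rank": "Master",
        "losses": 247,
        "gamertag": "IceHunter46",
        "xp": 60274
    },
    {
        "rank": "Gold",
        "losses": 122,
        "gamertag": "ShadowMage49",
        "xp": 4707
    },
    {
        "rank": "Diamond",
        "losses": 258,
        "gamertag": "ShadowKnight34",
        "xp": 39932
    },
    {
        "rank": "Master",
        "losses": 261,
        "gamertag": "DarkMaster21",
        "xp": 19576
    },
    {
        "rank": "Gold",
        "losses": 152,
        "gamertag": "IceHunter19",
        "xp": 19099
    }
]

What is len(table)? 6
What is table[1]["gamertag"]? "IceHunter46"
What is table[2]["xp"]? 4707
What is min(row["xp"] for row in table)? 4707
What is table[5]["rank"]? "Gold"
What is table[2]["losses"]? 122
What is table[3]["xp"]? 39932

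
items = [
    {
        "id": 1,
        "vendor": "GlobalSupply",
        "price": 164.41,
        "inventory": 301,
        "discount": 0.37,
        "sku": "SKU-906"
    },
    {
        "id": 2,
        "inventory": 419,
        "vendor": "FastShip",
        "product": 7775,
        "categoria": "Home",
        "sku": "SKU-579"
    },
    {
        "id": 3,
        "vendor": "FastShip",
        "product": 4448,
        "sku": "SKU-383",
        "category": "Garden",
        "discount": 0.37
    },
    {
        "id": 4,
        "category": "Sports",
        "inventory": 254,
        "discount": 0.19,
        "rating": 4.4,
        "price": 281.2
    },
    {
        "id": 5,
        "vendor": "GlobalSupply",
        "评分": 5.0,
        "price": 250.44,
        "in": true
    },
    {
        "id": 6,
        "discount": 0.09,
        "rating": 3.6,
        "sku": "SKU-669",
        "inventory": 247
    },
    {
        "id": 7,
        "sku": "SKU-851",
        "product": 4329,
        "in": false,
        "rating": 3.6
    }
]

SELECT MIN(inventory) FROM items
247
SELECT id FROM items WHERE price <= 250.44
[1, 5]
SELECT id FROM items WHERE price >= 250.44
[4, 5]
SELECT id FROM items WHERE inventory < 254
[6]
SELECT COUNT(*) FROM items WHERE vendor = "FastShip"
2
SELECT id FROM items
[1, 2, 3, 4, 5, 6, 7]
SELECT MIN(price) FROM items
164.41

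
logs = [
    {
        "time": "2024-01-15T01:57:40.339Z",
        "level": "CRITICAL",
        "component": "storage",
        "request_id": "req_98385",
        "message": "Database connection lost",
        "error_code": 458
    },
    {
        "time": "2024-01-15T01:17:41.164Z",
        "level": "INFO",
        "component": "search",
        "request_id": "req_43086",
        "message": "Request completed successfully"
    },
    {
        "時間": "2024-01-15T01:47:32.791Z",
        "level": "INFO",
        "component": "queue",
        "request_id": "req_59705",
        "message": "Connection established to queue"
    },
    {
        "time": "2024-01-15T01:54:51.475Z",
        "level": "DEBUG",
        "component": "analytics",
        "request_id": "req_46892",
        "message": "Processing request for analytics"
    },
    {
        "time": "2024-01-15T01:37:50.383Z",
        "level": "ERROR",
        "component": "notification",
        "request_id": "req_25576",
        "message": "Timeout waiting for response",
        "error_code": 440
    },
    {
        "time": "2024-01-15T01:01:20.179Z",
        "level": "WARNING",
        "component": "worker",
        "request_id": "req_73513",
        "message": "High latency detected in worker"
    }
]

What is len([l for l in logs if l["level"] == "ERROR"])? 1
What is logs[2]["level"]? "INFO"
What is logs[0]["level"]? "CRITICAL"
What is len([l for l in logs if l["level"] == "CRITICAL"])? 1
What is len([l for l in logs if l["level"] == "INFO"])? 2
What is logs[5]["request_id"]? "req_73513"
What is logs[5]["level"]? "WARNING"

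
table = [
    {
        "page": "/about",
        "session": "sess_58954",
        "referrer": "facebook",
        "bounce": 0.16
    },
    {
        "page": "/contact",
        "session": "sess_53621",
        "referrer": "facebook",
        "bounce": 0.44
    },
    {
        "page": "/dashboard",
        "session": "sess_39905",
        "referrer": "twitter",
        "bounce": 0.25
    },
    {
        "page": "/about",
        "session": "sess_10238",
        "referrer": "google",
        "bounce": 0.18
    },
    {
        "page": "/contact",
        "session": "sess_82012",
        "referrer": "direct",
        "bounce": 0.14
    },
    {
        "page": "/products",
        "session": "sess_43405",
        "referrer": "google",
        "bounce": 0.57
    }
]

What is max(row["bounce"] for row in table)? 0.57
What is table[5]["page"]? "/products"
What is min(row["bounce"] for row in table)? 0.14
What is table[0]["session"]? "sess_58954"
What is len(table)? 6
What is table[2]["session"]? "sess_39905"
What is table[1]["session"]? "sess_53621"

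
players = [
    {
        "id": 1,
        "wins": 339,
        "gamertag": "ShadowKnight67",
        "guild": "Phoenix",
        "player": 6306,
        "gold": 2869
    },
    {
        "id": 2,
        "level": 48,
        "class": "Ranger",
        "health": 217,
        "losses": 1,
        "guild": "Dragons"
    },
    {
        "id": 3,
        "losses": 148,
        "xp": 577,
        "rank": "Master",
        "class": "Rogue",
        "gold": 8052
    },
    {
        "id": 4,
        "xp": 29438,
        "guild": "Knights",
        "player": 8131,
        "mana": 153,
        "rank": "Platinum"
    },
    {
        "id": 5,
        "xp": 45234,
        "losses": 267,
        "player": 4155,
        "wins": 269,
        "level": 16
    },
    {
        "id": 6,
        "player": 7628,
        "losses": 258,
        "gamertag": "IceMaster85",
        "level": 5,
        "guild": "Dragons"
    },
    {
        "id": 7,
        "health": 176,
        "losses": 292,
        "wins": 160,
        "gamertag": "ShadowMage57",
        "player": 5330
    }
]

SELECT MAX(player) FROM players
8131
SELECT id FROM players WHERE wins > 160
[1, 5]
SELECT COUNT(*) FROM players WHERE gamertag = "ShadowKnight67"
1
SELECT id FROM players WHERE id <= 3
[1, 2, 3]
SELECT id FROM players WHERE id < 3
[1, 2]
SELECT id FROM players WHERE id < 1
[]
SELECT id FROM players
[1, 2, 3, 4, 5, 6, 7]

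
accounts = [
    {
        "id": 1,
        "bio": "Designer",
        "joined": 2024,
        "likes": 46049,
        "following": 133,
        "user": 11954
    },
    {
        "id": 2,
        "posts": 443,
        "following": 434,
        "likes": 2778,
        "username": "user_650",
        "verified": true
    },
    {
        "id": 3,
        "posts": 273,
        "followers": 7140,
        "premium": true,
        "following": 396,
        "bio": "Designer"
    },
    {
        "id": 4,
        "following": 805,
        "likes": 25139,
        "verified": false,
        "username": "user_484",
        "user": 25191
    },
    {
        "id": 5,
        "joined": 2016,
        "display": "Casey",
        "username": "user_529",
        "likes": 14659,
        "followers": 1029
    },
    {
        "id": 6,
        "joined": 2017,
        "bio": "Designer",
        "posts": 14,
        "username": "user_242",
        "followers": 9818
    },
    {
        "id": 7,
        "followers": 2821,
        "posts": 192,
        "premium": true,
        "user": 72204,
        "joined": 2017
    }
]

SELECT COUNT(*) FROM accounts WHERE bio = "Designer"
3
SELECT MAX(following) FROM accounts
805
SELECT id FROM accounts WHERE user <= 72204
[1, 4, 7]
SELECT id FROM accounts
[1, 2, 3, 4, 5, 6, 7]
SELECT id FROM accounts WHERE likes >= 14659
[1, 4, 5]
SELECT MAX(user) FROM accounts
72204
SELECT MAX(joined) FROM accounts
2024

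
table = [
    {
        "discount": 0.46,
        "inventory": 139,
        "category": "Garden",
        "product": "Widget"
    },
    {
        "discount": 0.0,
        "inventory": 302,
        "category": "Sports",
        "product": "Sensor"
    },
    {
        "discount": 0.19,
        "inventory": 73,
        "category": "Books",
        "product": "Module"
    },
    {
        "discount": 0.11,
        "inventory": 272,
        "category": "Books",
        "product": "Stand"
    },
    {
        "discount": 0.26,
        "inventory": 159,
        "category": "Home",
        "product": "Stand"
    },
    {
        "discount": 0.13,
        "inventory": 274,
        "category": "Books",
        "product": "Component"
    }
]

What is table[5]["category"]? "Books"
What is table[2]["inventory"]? 73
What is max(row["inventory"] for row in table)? 302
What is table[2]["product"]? "Module"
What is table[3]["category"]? "Books"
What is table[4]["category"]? "Home"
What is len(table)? 6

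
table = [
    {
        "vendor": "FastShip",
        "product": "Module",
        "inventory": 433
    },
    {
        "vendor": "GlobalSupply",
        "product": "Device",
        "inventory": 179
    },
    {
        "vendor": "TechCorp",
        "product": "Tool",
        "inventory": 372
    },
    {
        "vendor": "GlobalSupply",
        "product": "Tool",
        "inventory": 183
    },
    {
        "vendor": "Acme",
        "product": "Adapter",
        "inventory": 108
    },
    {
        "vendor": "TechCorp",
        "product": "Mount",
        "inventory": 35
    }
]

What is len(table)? 6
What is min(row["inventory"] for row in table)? 35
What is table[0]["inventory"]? 433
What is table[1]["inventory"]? 179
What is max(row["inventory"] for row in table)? 433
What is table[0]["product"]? "Module"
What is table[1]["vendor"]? "GlobalSupply"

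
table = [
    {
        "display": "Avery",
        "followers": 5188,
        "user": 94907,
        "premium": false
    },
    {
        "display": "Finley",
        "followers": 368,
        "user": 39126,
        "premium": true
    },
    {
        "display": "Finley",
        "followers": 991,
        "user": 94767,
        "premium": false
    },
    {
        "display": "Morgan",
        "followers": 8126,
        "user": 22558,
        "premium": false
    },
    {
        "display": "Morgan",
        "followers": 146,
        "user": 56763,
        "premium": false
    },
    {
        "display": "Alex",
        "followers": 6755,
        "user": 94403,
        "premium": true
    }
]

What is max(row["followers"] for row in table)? 8126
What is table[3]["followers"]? 8126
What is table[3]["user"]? 22558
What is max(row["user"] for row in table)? 94907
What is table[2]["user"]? 94767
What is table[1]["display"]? "Finley"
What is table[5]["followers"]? 6755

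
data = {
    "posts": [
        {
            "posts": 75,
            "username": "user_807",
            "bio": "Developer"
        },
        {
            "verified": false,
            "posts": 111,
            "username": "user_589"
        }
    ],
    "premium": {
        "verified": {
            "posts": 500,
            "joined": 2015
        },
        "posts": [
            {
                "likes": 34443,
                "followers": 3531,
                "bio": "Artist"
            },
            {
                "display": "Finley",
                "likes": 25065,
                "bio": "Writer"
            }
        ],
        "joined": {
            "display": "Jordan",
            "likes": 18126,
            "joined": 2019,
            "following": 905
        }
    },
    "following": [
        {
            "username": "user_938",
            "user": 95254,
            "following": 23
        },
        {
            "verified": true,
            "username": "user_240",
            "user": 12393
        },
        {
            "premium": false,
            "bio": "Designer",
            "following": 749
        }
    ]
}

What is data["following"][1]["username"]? "user_240"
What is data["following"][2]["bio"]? "Designer"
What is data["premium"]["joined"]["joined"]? 2019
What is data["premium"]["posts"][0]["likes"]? 34443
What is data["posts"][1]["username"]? "user_589"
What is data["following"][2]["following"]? 749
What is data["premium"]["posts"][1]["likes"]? 25065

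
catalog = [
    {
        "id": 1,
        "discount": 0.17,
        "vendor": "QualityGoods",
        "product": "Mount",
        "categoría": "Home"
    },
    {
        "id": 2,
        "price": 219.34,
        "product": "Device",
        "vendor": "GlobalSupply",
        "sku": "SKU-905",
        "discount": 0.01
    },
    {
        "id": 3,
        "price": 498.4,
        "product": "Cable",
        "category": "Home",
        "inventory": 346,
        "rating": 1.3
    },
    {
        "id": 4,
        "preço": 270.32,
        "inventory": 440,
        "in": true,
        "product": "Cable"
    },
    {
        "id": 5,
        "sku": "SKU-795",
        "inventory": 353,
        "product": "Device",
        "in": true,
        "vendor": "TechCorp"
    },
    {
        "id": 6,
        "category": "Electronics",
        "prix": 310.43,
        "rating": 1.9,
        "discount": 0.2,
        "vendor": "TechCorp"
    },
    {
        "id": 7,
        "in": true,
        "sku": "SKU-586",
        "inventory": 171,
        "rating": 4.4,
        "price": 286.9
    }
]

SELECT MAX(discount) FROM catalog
0.2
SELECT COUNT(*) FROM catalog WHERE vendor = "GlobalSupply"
1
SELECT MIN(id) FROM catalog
1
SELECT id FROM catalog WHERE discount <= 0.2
[1, 2, 6]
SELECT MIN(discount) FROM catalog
0.01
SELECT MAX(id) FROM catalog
7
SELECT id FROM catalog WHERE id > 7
[]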